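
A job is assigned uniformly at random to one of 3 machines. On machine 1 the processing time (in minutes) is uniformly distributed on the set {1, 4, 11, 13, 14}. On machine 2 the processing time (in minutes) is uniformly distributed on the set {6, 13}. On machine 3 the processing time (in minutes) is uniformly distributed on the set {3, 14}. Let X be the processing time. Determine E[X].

E[X | machine 1] = (1+4+11+13+14)/5 = 43/5.
E[X | machine 2] = (6+13)/2 = 19/2.
E[X | machine 3] = (3+14)/2 = 17/2.
By the law of total expectation,
E[X] = (1/3)·(43/5) + (1/3)·(19/2) + (1/3)·(17/2) = 133/15.

133/15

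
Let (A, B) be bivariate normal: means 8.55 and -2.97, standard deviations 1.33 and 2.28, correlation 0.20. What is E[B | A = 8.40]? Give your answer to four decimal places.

For a bivariate normal, E[B | A=x] = μ_B + ρ·(σ_B/σ_A)·(x − μ_A).
E[B | A=8.40] = -2.97 + (0.20)·(2.28/1.33)·(8.40 − (8.55)) = -2.97 + (0.34286)·(-0.15) = -3.0214.

-3.0214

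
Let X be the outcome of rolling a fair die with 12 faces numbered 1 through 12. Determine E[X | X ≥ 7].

Given X ≥ 7, X is equally likely to be any of {7, 8, 9, 10, 11, 12}.
E[X | X ≥ 7] = (7 + 8 + 9 + 10 + 11 + 12) / 6 = 19/2.

19/2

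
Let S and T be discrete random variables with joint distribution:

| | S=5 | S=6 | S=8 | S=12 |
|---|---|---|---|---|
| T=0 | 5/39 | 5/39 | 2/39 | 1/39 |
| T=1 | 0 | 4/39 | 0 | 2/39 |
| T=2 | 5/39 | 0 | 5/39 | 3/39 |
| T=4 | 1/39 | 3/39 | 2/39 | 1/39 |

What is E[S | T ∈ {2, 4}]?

P(T ∈ {2, 4}) = 20/39.
Σ S·P over the event = 5·(5/39) + 5·(1/39) + 6·(3/39) + 8·(5/39) + 8·(2/39) + 12·(3/39) + 12·(1/39) = 152/39.
E[S | T ∈ {2, 4}] = (152/39) / (20/39) = 38/5.

38/5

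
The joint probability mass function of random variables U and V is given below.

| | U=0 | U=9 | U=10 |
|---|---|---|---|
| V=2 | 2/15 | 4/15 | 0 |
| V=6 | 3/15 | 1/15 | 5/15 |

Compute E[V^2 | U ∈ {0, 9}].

P(U ∈ {0, 9}) = 2/3.
Σ V^2·P over the event = 4·(2/15) + 36·(3/15) + 4·(4/15) + 36·(1/15) = 56/5.
E[V^2 | U ∈ {0, 9}] = (56/5) / (2/3) = 84/5.

84/5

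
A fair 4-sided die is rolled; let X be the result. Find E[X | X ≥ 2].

Given X ≥ 2, X is equally likely to be any of {2, 3, 4}.
E[X | X ≥ 2] = (2 + 3 + 4) / 3 = 3.

3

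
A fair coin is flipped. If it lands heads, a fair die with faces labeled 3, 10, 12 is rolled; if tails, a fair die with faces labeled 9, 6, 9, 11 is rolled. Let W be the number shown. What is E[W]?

205/24

E[W | heads] = (3+10+12)/3 = 25/3.
E[W | tails] = (9+6+9+11)/4 = 35/4.
By the law of total expectation,
E[W] = (1/2)·(25/3) + (1/2)·(35/4) = 205/24.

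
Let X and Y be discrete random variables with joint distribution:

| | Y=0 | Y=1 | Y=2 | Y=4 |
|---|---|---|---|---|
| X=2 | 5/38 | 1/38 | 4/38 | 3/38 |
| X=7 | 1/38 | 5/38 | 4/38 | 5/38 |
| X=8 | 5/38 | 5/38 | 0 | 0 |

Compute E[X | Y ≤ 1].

P(Y ≤ 1) = 11/19.
Σ X·P over the event = 2·(5/38) + 2·(1/38) + 7·(1/38) + 7·(5/38) + 8·(5/38) + 8·(5/38) = 67/19.
E[X | Y ≤ 1] = (67/19) / (11/19) = 67/11.

67/11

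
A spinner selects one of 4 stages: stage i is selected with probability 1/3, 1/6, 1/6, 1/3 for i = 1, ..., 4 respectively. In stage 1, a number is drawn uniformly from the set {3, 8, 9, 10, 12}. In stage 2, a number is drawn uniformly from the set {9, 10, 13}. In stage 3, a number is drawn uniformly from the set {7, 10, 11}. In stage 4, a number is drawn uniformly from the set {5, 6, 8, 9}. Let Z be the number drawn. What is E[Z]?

E[Z | stage 1] = (3+8+9+10+12)/5 = 42/5.
E[Z | stage 2] = (9+10+13)/3 = 32/3.
E[Z | stage 3] = (7+10+11)/3 = 28/3.
E[Z | stage 4] = (5+6+8+9)/4 = 7.
By the law of total expectation,
E[Z] = (1/3)·(42/5) + (1/6)·(32/3) + (1/6)·(28/3) + (1/3)·(7) = 127/15.

127/15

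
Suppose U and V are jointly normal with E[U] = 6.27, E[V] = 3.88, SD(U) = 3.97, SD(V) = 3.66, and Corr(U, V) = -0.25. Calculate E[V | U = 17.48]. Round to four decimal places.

1.2963

For a bivariate normal, E[V | U=x] = μ_V + ρ·(σ_V/σ_U)·(x − μ_U).
E[V | U=17.48] = 3.88 + (-0.25)·(3.66/3.97)·(17.48 − (6.27)) = 3.88 + (-0.23048)·(11.21) = 1.2963.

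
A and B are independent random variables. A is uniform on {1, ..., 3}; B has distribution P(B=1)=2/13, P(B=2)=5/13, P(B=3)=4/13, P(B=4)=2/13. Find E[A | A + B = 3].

9/7

P(A + B = 3) = 7/39.
Summing A·P(x,y) over outcomes with A + B = 3 gives 3/13.
E[A | A + B = 3] = (3/13) / (7/39) = 9/7.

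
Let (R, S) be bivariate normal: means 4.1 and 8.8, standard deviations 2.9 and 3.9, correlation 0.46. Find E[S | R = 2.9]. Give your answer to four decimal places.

The regression of S on R has slope ρ·σ_S/σ_R and passes through (μ_R, μ_S).
E[S | R=2.9] = 8.8 + (0.46)·(3.9/2.9)·(2.9 − (4.1)) = 8.8 + (0.61862)·(-1.2) = 8.0577.

8.0577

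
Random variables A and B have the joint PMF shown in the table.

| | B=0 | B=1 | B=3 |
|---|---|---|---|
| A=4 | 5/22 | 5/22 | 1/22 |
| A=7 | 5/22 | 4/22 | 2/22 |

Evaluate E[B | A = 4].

P(A = 4) = 1/2.
Σ B·P over the event = 0·(5/22) + 1·(5/22) + 3·(1/22) = 4/11.
E[B | A = 4] = (4/11) / (1/2) = 8/11.

8/11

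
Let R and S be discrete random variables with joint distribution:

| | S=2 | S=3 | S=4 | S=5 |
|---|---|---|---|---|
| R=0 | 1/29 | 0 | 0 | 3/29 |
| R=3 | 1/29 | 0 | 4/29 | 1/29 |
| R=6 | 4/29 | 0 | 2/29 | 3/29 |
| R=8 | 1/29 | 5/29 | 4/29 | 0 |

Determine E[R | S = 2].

P(S = 2) = 7/29.
Σ R·P over the event = 0·(1/29) + 3·(1/29) + 6·(4/29) + 8·(1/29) = 35/29.
E[R | S = 2] = (35/29) / (7/29) = 5.

5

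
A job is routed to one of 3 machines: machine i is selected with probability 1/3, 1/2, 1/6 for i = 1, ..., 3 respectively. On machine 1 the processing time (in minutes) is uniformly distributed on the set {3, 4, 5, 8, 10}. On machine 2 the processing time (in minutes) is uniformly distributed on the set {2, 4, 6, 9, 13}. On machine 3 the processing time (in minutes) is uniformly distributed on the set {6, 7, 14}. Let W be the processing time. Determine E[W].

69/10

E[W | machine 1] = (3+4+5+8+10)/5 = 6.
E[W | machine 2] = (2+4+6+9+13)/5 = 34/5.
E[W | machine 3] = (6+7+14)/3 = 9.
E[W] = (1/3)·(6) + (1/2)·(34/5) + (1/6)·(9) = 69/10.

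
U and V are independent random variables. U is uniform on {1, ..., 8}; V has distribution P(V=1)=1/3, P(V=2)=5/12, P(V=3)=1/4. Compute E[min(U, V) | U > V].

133/73

P(U > V) = 73/96.
Summing min(U,V)·P(x,y) over outcomes with U > V gives 133/96.
E[min(U, V) | U > V] = (133/96) / (73/96) = 133/73.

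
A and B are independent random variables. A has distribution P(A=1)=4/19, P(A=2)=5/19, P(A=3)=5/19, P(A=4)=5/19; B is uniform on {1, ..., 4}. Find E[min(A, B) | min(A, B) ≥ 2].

23/9

P(min(A, B) ≥ 2) = 45/76.
Summing min(A,B)·P(x,y) over outcomes with min(A, B) ≥ 2 gives 115/76.
E[min(A, B) | min(A, B) ≥ 2] = (115/76) / (45/76) = 23/9.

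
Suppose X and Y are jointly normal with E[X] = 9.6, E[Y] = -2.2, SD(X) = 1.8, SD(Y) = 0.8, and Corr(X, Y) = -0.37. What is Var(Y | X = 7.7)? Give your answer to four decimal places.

Var(Y | X=x) = (1 − ρ²)·σ_Y².
Var(Y | X=7.7) = (0.8)²·(1 − (-0.37)²) = 0.64·0.8631 = 0.5524.

0.5524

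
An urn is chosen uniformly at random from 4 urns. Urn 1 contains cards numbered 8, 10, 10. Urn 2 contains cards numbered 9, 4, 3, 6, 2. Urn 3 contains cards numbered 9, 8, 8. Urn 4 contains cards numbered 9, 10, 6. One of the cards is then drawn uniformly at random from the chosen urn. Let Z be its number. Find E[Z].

77/10

E[Z | urn 1] = (8+10+10)/3 = 28/3.
E[Z | urn 2] = (9+4+3+6+2)/5 = 24/5.
E[Z | urn 3] = (9+8+8)/3 = 25/3.
E[Z | urn 4] = (9+10+6)/3 = 25/3.
By the law of total expectation,
E[Z] = (1/4)·(28/3) + (1/4)·(24/5) + (1/4)·(25/3) + (1/4)·(25/3) = 77/10.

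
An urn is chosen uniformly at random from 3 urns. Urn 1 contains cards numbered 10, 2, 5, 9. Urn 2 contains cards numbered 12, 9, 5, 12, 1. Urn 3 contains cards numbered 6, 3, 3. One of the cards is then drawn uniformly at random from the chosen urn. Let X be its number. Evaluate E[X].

E[X | urn 1] = (10+2+5+9)/4 = 13/2.
E[X | urn 2] = (12+9+5+12+1)/5 = 39/5.
E[X | urn 3] = (6+3+3)/3 = 4.
By the law of total expectation,
E[X] = (1/3)·(13/2) + (1/3)·(39/5) + (1/3)·(4) = 61/10.

61/10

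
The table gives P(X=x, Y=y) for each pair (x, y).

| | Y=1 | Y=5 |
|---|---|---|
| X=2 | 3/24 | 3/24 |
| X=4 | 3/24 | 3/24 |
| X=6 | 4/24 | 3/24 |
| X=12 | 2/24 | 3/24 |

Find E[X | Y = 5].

6

P(Y = 5) = 1/2.
Σ X·P over the event = 2·(3/24) + 4·(3/24) + 6·(3/24) + 12·(3/24) = 3.
E[X | Y = 5] = (3) / (1/2) = 6.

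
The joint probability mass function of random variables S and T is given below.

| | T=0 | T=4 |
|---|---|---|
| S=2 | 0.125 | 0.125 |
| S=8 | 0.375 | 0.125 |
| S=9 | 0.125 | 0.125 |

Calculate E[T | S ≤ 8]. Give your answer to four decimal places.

1.3333

P(S ≤ 8) = 0.750.
Σ T·P over the event = 0·(0.125) + 4·(0.125) + 0·(0.375) + 4·(0.125) = 1.000.
E[T | S ≤ 8] = (1.000) / (0.750) = 1.3333.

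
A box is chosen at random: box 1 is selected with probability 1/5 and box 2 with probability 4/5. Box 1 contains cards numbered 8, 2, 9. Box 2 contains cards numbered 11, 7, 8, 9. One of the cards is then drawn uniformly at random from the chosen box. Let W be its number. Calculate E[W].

E[W | box 1] = (8+2+9)/3 = 19/3.
E[W | box 2] = (11+7+8+9)/4 = 35/4.
E[W] = (1/5)·(19/3) + (4/5)·(35/4) = 124/15.

124/15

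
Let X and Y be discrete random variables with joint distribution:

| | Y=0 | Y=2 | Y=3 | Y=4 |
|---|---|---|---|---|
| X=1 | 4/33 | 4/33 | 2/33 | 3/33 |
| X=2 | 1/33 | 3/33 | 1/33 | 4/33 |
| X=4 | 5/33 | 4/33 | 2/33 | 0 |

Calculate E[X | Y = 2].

26/11

P(Y = 2) = 1/3.
Σ X·P over the event = 1·(4/33) + 2·(3/33) + 4·(4/33) = 26/33.
E[X | Y = 2] = (26/33) / (1/3) = 26/11.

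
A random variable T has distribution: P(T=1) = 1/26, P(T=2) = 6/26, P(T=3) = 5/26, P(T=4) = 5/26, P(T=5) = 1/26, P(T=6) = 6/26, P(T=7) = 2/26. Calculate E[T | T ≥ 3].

90/19

P(T ≥ 3) = 19/26.
Σ over the event: 3·5/26 + 4·5/26 + 5·1/26 + 6·3/13 + 7·1/13 = 45/13.
E[T | T ≥ 3] = (45/13) / (19/26) = 90/19.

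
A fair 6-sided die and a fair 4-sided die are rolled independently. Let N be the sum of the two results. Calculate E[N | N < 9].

116/21

P(N < 9) = 7/8.
Σ over the event: 2·1/24 + 3·1/12 + 4·1/8 + 5·1/6 + 6·1/6 + 7·1/6 + 8·1/8 = 29/6.
E[N | N < 9] = (29/6) / (7/8) = 116/21.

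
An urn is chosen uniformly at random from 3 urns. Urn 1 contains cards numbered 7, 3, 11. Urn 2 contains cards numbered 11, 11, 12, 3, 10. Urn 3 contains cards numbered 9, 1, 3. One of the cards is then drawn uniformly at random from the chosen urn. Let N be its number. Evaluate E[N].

311/45

E[N | urn 1] = (7+3+11)/3 = 7.
E[N | urn 2] = (11+11+12+3+10)/5 = 47/5.
E[N | urn 3] = (9+1+3)/3 = 13/3.
By the law of total expectation,
E[N] = (1/3)·(7) + (1/3)·(47/5) + (1/3)·(13/3) = 311/45.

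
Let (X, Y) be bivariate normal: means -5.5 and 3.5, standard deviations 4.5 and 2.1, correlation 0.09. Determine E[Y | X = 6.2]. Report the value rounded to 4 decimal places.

3.9914

E[Y | X=x] = μ_Y + ρ(σ_Y/σ_X)(x − μ_X) for jointly normal variables.
E[Y | X=6.2] = 3.5 + (0.09)·(2.1/4.5)·(6.2 − (-5.5)) = 3.5 + (0.042)·(11.7) = 3.9914.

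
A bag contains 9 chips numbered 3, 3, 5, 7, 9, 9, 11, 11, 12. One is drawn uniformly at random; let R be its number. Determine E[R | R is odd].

P(R is odd) = 8/9.
Σ over the event: 3·2/9 + 5·1/9 + 7·1/9 + 9·2/9 + 11·2/9 = 58/9.
E[R | R is odd] = (58/9) / (8/9) = 29/4.

29/4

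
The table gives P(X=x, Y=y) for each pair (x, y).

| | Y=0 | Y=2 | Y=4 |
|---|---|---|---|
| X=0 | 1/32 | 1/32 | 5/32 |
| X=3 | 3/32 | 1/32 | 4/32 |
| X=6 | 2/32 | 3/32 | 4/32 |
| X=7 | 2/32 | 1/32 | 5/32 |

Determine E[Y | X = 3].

9/4

P(X = 3) = 1/4.
Σ Y·P over the event = 0·(3/32) + 2·(1/32) + 4·(4/32) = 9/16.
E[Y | X = 3] = (9/16) / (1/4) = 9/4.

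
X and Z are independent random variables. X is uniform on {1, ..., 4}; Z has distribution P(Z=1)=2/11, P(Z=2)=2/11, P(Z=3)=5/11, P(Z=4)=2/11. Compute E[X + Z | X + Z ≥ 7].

65/9

P(X + Z ≥ 7) = 9/44.
Summing (X+Z)·P(x,y) over outcomes with X + Z ≥ 7 gives 65/44.
E[X + Z | X + Z ≥ 7] = (65/44) / (9/44) = 65/9.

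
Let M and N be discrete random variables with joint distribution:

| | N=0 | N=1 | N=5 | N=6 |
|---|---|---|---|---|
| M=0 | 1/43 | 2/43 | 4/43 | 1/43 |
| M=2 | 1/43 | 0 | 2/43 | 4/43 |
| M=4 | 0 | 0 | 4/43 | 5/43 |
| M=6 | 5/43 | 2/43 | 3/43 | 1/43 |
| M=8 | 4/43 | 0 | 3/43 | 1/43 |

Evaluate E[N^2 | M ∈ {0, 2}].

P(M ∈ {0, 2}) = 15/43.
Σ N^2·P over the event = 0·(1/43) + 1·(2/43) + 25·(4/43) + 36·(1/43) + 0·(1/43) + 25·(2/43) + 36·(4/43) = 332/43.
E[N^2 | M ∈ {0, 2}] = (332/43) / (15/43) = 332/15.

332/15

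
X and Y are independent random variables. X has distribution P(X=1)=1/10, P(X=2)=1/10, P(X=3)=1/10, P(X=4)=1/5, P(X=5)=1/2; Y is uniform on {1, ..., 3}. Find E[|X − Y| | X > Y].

61/24

P(X > Y) = 4/5.
Summing |X−Y|·P(x,y) over outcomes with X > Y gives 61/30.
E[|X − Y| | X > Y] = (61/30) / (4/5) = 61/24.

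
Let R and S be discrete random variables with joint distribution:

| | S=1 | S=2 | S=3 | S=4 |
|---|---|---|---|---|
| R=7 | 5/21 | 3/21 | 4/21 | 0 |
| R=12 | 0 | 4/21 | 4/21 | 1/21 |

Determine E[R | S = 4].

P(S = 4) = 1/21.
Σ R·P over the event = 12·(1/21) = 4/7.
E[R | S = 4] = (4/7) / (1/21) = 12.

12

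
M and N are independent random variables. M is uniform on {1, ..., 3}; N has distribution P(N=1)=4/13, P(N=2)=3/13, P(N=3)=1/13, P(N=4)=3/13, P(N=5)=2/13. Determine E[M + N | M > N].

P(M > N) = 11/39.
Summing (M+N)·P(x,y) over outcomes with M > N gives 43/39.
E[M + N | M > N] = (43/39) / (11/39) = 43/11.

43/11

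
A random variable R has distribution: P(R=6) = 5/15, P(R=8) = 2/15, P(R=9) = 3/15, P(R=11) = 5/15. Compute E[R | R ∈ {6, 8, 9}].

73/10

P(R ∈ {6, 8, 9}) = 2/3.
Σ over the event: 6·1/3 + 8·2/15 + 9·1/5 = 73/15.
E[R | R ∈ {6, 8, 9}] = (73/15) / (2/3) = 73/10.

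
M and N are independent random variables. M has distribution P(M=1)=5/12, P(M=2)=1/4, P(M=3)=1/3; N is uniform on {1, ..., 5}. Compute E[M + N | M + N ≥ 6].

153/23

P(M + N ≥ 6) = 23/60.
Summing (M+N)·P(x,y) over outcomes with M + N ≥ 6 gives 51/20.
E[M + N | M + N ≥ 6] = (51/20) / (23/60) = 153/23.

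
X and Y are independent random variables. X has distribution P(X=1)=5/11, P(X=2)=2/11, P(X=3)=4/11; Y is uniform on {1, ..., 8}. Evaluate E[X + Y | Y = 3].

P(Y = 3) = 1/8.
Summing (X+Y)·P(x,y) over outcomes with Y = 3 gives 27/44.
E[X + Y | Y = 3] = (27/44) / (1/8) = 54/11.

54/11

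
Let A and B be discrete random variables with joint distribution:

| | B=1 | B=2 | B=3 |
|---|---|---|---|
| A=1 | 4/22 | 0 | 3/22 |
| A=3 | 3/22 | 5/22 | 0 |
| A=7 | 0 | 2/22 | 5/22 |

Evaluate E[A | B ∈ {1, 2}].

3

P(B ∈ {1, 2}) = 7/11.
Σ A·P over the event = 1·(4/22) + 3·(3/22) + 3·(5/22) + 7·(2/22) = 21/11.
E[A | B ∈ {1, 2}] = (21/11) / (7/11) = 3.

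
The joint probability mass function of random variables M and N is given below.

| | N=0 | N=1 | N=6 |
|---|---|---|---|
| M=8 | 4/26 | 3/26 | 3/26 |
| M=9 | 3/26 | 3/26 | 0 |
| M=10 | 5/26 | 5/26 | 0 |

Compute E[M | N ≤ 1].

P(N ≤ 1) = 23/26.
Σ M·P over the event = 8·(4/26) + 8·(3/26) + 9·(3/26) + 9·(3/26) + 10·(5/26) + 10·(5/26) = 105/13.
E[M | N ≤ 1] = (105/13) / (23/26) = 210/23.

210/23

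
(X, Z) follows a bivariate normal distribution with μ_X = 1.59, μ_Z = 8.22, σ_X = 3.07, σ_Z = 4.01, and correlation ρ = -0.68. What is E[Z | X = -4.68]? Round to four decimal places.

13.7891

E[Z | X=x] = μ_Z + ρ(σ_Z/σ_X)(x − μ_X) for jointly normal variables.
E[Z | X=-4.68] = 8.22 + (-0.68)·(4.01/3.07)·(-4.68 − (1.59)) = 8.22 + (-0.88821)·(-6.27) = 13.7891.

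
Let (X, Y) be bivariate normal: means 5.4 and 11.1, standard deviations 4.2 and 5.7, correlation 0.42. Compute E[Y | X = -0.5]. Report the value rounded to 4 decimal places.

7.7370

For a bivariate normal, E[Y | X=x] = μ_Y + ρ·(σ_Y/σ_X)·(x − μ_X).
E[Y | X=-0.5] = 11.1 + (0.42)·(5.7/4.2)·(-0.5 − (5.4)) = 11.1 + (0.57)·(-5.9) = 7.7370.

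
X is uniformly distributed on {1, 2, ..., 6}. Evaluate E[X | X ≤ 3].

Given X ≤ 3, X is equally likely to be any of {1, 2, 3}.
E[X | X ≤ 3] = (1 + 2 + 3) / 3 = 2.

2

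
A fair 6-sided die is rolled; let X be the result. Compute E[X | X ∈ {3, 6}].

9/2

P(X ∈ {3, 6}) = 1/3.
Σ over the event: 3·1/6 + 6·1/6 = 3/2.
E[X | X ∈ {3, 6}] = (3/2) / (1/3) = 9/2.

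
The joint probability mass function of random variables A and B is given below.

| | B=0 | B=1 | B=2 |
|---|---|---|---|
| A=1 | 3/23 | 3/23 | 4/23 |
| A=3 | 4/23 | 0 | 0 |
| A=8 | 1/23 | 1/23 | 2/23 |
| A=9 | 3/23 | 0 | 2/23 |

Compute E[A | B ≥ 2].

P(B ≥ 2) = 8/23.
Σ A·P over the event = 1·(4/23) + 8·(2/23) + 9·(2/23) = 38/23.
E[A | B ≥ 2] = (38/23) / (8/23) = 19/4.

19/4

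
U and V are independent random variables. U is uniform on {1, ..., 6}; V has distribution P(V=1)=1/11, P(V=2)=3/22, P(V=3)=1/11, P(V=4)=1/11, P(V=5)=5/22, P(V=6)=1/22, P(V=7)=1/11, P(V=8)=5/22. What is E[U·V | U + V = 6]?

93/14

P(U + V = 6) = 7/66.
Summing UV·P(x,y) over outcomes with U + V = 6 gives 31/44.
E[U·V | U + V = 6] = (31/44) / (7/66) = 93/14.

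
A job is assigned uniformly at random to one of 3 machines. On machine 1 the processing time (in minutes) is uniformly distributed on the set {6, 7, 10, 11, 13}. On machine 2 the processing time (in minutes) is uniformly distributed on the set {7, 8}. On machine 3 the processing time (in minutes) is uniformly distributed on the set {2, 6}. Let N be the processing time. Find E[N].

209/30

E[N | machine 1] = (6+7+10+11+13)/5 = 47/5.
E[N | machine 2] = (7+8)/2 = 15/2.
E[N | machine 3] = (2+6)/2 = 4.
By the law of total expectation,
E[N] = (1/3)·(47/5) + (1/3)·(15/2) + (1/3)·(4) = 209/30.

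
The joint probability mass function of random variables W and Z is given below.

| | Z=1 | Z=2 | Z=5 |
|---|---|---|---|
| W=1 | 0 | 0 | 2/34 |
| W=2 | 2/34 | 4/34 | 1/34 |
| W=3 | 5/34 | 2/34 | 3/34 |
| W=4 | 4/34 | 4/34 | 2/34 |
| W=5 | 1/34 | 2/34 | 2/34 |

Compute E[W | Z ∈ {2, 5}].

71/22

P(Z ∈ {2, 5}) = 11/17.
Summing W·P(W=x,Z=y) over the conditioning event gives 71/34.
E[W | Z ∈ {2, 5}] = (71/34) / (11/17) = 71/22.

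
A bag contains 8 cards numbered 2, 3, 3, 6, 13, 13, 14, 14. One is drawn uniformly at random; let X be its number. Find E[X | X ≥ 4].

12

P(X ≥ 4) = 5/8.
Σ over the event: 6·1/8 + 13·1/4 + 14·1/4 = 15/2.
E[X | X ≥ 4] = (15/2) / (5/8) = 12.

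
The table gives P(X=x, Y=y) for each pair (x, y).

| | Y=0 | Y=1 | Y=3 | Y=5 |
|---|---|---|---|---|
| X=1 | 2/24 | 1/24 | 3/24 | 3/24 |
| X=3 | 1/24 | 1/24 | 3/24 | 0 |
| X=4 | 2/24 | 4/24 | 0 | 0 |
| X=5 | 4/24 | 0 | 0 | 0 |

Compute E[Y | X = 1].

25/9

P(X = 1) = 3/8.
Summing Y·P(X=x,Y=y) over the conditioning event gives 25/24.
E[Y | X = 1] = (25/24) / (3/8) = 25/9.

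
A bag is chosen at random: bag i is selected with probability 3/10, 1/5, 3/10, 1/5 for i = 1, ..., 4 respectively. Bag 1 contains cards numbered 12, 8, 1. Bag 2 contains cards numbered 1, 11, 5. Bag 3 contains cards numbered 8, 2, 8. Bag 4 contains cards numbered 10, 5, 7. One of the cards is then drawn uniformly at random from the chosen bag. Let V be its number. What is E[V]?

E[V | bag 1] = (12+8+1)/3 = 7.
E[V | bag 2] = (1+11+5)/3 = 17/3.
E[V | bag 3] = (8+2+8)/3 = 6.
E[V | bag 4] = (10+5+7)/3 = 22/3.
By the law of total expectation,
E[V] = (3/10)·(7) + (1/5)·(17/3) + (3/10)·(6) + (1/5)·(22/3) = 13/2.

13/2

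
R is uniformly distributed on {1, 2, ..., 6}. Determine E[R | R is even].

Given R is even, R is equally likely to be any of {2, 4, 6}.
E[R | R is even] = (2 + 4 + 6) / 3 = 4.

4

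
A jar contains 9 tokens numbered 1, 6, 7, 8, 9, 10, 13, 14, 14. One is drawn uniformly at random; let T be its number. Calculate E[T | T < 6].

1

P(T < 6) = 1/9.
Σ over the event: 1·1/9 = 1/9.
E[T | T < 6] = (1/9) / (1/9) = 1.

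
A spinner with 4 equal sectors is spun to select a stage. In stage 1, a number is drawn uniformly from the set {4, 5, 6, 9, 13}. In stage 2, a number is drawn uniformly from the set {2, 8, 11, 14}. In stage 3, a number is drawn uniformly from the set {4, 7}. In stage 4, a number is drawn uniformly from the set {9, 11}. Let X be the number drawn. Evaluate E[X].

E[X | stage 1] = (4+5+6+9+13)/5 = 37/5.
E[X | stage 2] = (2+8+11+14)/4 = 35/4.
E[X | stage 3] = (4+7)/2 = 11/2.
E[X | stage 4] = (9+11)/2 = 10.
E[X] = (1/4)·(37/5) + (1/4)·(35/4) + (1/4)·(11/2) + (1/4)·(10) = 633/80.

633/80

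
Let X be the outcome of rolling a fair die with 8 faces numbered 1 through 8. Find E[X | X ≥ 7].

15/2

Given X ≥ 7, X is equally likely to be any of {7, 8}.
E[X | X ≥ 7] = (7 + 8) / 2 = 15/2.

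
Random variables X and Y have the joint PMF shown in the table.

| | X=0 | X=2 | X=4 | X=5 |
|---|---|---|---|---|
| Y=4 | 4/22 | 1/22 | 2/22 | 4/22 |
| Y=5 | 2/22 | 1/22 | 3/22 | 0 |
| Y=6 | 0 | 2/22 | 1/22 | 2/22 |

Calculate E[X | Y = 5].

7/3

P(Y = 5) = 3/11.
Σ X·P over the event = 0·(2/22) + 2·(1/22) + 4·(3/22) = 7/11.
E[X | Y = 5] = (7/11) / (3/11) = 7/3.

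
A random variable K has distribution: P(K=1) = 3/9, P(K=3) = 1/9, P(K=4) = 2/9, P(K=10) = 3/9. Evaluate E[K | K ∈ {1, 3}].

P(K ∈ {1, 3}) = 4/9.
Σ over the event: 1·1/3 + 3·1/9 = 2/3.
E[K | K ∈ {1, 3}] = (2/3) / (4/9) = 3/2.

3/2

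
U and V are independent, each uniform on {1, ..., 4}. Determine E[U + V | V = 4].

P(V = 4) = 1/4.
Summing (U+V)·P(x,y) over outcomes with V = 4 gives 13/8.
E[U + V | V = 4] = (13/8) / (1/4) = 13/2.

13/2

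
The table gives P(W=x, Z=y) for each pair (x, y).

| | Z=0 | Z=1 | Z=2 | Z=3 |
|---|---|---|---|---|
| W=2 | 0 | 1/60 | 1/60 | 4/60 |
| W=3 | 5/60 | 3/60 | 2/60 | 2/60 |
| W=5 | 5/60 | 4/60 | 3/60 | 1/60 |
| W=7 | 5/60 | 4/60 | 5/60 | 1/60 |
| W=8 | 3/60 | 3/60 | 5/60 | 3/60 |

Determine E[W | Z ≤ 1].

182/33

P(Z ≤ 1) = 11/20.
Summing W·P(W=x,Z=y) over the conditioning event gives 91/30.
E[W | Z ≤ 1] = (91/30) / (11/20) = 182/33.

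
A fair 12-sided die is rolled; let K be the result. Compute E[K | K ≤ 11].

6

Given K ≤ 11, K is equally likely to be any of {1, 2, 3, 4, 5, 6, 7, 8, 9, 10, 11}.
E[K | K ≤ 11] = (1 + 2 + 3 + 4 + 5 + 6 + 7 + 8 + 9 + 10 + 11) / 11 = 6.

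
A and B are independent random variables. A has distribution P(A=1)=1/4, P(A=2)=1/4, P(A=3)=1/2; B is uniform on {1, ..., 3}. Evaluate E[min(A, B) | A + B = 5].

P(A + B = 5) = 1/4.
Summing min(A,B)·P(x,y) over outcomes with A + B = 5 gives 1/2.
E[min(A, B) | A + B = 5] = (1/2) / (1/4) = 2.

2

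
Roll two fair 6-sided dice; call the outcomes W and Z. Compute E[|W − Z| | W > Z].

P(W > Z) = 5/12.
Summing |W−Z|·P(x,y) over outcomes with W > Z gives 35/36.
E[|W − Z| | W > Z] = (35/36) / (5/12) = 7/3.

7/3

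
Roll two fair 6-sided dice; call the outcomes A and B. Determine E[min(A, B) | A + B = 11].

5

Outcomes with A + B = 11: (5,6), (6,5), each with probability 1/36.
E[min(A, B) | A + B = 11] = (5 + 5) / 2 = 5.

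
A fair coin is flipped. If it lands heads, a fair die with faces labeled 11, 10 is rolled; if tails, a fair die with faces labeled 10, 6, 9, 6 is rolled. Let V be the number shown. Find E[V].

73/8

E[V | heads] = (11+10)/2 = 21/2.
E[V | tails] = (10+6+9+6)/4 = 31/4.
By the law of total expectation,
E[V] = (1/2)·(21/2) + (1/2)·(31/4) = 73/8.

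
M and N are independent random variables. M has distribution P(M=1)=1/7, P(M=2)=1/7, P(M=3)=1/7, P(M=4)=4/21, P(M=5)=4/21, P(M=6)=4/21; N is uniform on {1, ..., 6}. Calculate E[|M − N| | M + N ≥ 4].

239/117

P(M + N ≥ 4) = 13/14.
Summing |M−N|·P(x,y) over outcomes with M + N ≥ 4 gives 239/126.
E[|M − N| | M + N ≥ 4] = (239/126) / (13/14) = 239/117.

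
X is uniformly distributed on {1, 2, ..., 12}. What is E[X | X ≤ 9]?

Given X ≤ 9, X is equally likely to be any of {1, 2, 3, 4, 5, 6, 7, 8, 9}.
E[X | X ≤ 9] = (1 + 2 + 3 + 4 + 5 + 6 + 7 + 8 + 9) / 9 = 5.

5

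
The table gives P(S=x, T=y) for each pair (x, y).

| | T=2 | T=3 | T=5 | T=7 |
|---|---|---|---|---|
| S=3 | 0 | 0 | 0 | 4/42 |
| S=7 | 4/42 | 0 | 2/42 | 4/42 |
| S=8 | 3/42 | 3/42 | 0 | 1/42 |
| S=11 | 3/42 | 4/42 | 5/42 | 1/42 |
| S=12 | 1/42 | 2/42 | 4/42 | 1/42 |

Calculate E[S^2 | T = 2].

895/11

P(T = 2) = 11/42.
Summing S^2·P(S=x,T=y) over the conditioning event gives 895/42.
E[S^2 | T = 2] = (895/42) / (11/42) = 895/11.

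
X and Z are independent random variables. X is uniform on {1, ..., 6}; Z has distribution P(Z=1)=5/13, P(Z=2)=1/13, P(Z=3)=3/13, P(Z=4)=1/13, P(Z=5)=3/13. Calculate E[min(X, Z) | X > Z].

83/43

P(X > Z) = 43/78.
Summing min(X,Z)·P(x,y) over outcomes with X > Z gives 83/78.
E[min(X, Z) | X > Z] = (83/78) / (43/78) = 83/43.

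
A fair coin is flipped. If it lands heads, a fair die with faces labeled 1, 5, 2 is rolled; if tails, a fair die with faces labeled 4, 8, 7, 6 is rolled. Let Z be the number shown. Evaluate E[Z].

E[Z | heads] = (1+5+2)/3 = 8/3.
E[Z | tails] = (4+8+7+6)/4 = 25/4.
By the law of total expectation,
E[Z] = (1/2)·(8/3) + (1/2)·(25/4) = 107/24.

107/24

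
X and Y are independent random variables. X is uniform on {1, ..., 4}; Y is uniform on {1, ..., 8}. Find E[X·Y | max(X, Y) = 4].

64/7

P(max(X, Y) = 4) = 7/32.
Summing XY·P(x,y) over outcomes with max(X, Y) = 4 gives 2.
E[X·Y | max(X, Y) = 4] = (2) / (7/32) = 64/7.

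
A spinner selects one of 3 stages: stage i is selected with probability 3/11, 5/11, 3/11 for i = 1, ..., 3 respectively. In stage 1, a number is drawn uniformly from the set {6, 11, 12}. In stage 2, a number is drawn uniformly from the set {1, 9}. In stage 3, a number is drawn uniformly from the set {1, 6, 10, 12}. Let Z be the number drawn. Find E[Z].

E[Z | stage 1] = (6+11+12)/3 = 29/3.
E[Z | stage 2] = (1+9)/2 = 5.
E[Z | stage 3] = (1+6+10+12)/4 = 29/4.
E[Z] = (3/11)·(29/3) + (5/11)·(5) + (3/11)·(29/4) = 303/44.

303/44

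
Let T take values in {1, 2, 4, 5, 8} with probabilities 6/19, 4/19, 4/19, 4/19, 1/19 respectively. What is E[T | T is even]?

P(T is even) = 9/19.
Σ over the event: 2·4/19 + 4·4/19 + 8·1/19 = 32/19.
E[T | T is even] = (32/19) / (9/19) = 32/9.

32/9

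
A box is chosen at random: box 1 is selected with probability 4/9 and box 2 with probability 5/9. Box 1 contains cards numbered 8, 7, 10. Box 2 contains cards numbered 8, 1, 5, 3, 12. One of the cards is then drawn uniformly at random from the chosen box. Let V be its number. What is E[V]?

E[V | box 1] = (8+7+10)/3 = 25/3.
E[V | box 2] = (8+1+5+3+12)/5 = 29/5.
By the law of total expectation,
E[V] = (4/9)·(25/3) + (5/9)·(29/5) = 187/27.

187/27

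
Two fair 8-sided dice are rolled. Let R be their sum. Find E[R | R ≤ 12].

218/27

P(R ≤ 12) = 27/32.
E[R | R ≤ 12] = (109/16) / (27/32) = 218/27.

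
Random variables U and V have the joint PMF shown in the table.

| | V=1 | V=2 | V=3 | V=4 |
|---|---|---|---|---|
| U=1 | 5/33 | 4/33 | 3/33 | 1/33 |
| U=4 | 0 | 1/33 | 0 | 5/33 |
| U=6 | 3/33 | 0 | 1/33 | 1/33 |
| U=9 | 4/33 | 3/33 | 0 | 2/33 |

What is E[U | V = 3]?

9/4

P(V = 3) = 4/33.
Σ U·P over the event = 1·(3/33) + 6·(1/33) = 3/11.
E[U | V = 3] = (3/11) / (4/33) = 9/4.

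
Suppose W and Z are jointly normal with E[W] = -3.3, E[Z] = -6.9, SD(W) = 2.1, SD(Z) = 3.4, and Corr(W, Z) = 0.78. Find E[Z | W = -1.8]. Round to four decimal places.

-5.0057

The regression of Z on W has slope ρ·σ_Z/σ_W and passes through (μ_W, μ_Z).
E[Z | W=-1.8] = -6.9 + (0.78)·(3.4/2.1)·(-1.8 − (-3.3)) = -6.9 + (1.2629)·(1.5) = -5.0057.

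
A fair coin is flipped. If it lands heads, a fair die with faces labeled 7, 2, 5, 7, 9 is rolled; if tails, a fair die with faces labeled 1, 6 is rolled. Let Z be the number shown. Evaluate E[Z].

19/4

E[Z | heads] = (7+2+5+7+9)/5 = 6.
E[Z | tails] = (1+6)/2 = 7/2.
By the law of total expectation,
E[Z] = (1/2)·(6) + (1/2)·(7/2) = 19/4.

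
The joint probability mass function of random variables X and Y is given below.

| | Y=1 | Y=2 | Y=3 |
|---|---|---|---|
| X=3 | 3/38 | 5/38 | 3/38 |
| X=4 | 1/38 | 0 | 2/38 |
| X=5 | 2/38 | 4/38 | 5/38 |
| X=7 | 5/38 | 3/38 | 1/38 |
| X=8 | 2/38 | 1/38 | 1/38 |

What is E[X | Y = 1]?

74/13

P(Y = 1) = 13/38.
Summing X·P(X=x,Y=y) over the conditioning event gives 37/19.
E[X | Y = 1] = (37/19) / (13/38) = 74/13.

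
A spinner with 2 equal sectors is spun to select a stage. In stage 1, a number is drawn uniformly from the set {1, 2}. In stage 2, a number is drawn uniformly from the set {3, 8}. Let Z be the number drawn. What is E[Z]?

7/2

E[Z | stage 1] = (1+2)/2 = 3/2.
E[Z | stage 2] = (3+8)/2 = 11/2.
By the law of total expectation,
E[Z] = (1/2)·(3/2) + (1/2)·(11/2) = 7/2.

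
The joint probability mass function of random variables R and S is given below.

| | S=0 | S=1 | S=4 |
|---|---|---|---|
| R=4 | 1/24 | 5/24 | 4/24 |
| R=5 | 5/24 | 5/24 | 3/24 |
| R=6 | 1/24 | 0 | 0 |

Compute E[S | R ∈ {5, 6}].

P(R ∈ {5, 6}) = 7/12.
Summing S·P(R=x,S=y) over the conditioning event gives 17/24.
E[S | R ∈ {5, 6}] = (17/24) / (7/12) = 17/14.

17/14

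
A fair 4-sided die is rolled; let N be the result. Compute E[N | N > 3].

Given N > 3, N is equally likely to be any of {4}.
E[N | N > 3] = (4) / 1 = 4.

4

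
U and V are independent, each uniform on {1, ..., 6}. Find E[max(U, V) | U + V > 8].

Outcomes with U + V > 8: (3,6), (4,5), (4,6), (5,4), (5,5), (5,6), (6,3), (6,4), (6,5), (6,6), each with probability 1/36.
E[max(U, V) | U + V > 8] = (6 + 5 + 6 + 5 + 5 + 6 + 6 + 6 + 6 + 6) / 10 = 57/10.

57/10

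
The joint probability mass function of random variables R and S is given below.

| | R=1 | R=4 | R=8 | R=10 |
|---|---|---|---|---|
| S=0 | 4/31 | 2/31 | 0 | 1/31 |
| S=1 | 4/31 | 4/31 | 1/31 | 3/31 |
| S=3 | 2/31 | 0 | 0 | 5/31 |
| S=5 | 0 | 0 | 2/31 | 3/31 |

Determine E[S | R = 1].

1

P(R = 1) = 10/31.
Σ S·P over the event = 0·(4/31) + 1·(4/31) + 3·(2/31) = 10/31.
E[S | R = 1] = (10/31) / (10/31) = 1.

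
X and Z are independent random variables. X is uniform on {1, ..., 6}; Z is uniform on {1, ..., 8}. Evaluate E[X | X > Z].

14/3

P(X > Z) = 5/16.
Summing X·P(x,y) over outcomes with X > Z gives 35/24.
E[X | X > Z] = (35/24) / (5/16) = 14/3.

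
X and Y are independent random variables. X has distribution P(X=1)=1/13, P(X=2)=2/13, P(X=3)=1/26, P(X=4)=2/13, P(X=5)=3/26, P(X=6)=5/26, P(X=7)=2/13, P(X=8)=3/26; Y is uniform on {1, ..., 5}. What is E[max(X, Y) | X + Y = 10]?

P(X + Y = 10) = 3/26.
Summing max(X,Y)·P(x,y) over outcomes with X + Y = 10 gives 97/130.
E[max(X, Y) | X + Y = 10] = (97/130) / (3/26) = 97/15.

97/15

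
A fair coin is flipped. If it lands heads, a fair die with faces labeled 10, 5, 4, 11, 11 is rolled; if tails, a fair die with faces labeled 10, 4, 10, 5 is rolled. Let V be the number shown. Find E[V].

E[V | heads] = (10+5+4+11+11)/5 = 41/5.
E[V | tails] = (10+4+10+5)/4 = 29/4.
By the law of total expectation,
E[V] = (1/2)·(41/5) + (1/2)·(29/4) = 309/40.

309/40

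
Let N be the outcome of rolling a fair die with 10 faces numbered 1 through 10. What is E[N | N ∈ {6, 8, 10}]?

8

P(N ∈ {6, 8, 10}) = 3/10.
Σ over the event: 6·1/10 + 8·1/10 + 10·1/10 = 12/5.
E[N | N ∈ {6, 8, 10}] = (12/5) / (3/10) = 8.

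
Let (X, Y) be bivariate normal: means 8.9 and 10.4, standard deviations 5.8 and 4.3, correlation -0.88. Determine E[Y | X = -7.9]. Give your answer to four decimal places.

For a bivariate normal, E[Y | X=x] = μ_Y + ρ·(σ_Y/σ_X)·(x − μ_X).
E[Y | X=-7.9] = 10.4 + (-0.88)·(4.3/5.8)·(-7.9 − (8.9)) = 10.4 + (-0.652414)·(-16.8) = 21.3606.

21.3606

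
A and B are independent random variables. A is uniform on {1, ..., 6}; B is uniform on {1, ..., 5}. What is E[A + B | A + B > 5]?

31/4

P(A + B > 5) = 2/3.
Summing (A+B)·P(x,y) over outcomes with A + B > 5 gives 31/6.
E[A + B | A + B > 5] = (31/6) / (2/3) = 31/4.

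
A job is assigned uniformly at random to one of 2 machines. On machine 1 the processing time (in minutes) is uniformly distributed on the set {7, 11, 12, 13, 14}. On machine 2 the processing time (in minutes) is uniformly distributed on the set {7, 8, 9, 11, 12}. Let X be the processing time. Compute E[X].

E[X | machine 1] = (7+11+12+13+14)/5 = 57/5.
E[X | machine 2] = (7+8+9+11+12)/5 = 47/5.
By the law of total expectation,
E[X] = (1/2)·(57/5) + (1/2)·(47/5) = 52/5.

52/5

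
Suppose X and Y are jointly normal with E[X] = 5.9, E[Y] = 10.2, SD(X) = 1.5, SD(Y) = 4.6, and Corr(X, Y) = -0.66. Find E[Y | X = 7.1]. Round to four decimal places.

For a bivariate normal, E[Y | X=x] = μ_Y + ρ·(σ_Y/σ_X)·(x − μ_X).
E[Y | X=7.1] = 10.2 + (-0.66)·(4.6/1.5)·(7.1 − (5.9)) = 10.2 + (-2.024)·(1.2) = 7.7712.

7.7712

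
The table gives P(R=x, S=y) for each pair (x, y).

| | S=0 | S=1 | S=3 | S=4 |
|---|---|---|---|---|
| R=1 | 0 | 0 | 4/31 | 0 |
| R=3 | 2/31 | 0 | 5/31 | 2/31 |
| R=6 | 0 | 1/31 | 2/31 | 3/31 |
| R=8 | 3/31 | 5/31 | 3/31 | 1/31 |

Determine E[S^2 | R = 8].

4

P(R = 8) = 12/31.
Σ S^2·P over the event = 0·(3/31) + 1·(5/31) + 9·(3/31) + 16·(1/31) = 48/31.
E[S^2 | R = 8] = (48/31) / (12/31) = 4.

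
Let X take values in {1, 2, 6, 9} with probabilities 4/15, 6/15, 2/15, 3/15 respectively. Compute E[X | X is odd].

P(X is odd) = 7/15.
Σ over the event: 1·4/15 + 9·1/5 = 31/15.
E[X | X is odd] = (31/15) / (7/15) = 31/7.

31/7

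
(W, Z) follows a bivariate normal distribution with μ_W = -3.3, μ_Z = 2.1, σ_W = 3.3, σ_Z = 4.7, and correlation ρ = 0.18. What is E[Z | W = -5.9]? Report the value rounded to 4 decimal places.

The regression of Z on W has slope ρ·σ_Z/σ_W and passes through (μ_W, μ_Z).
E[Z | W=-5.9] = 2.1 + (0.18)·(4.7/3.3)·(-5.9 − (-3.3)) = 2.1 + (0.25636)·(-2.6) = 1.4335.

1.4335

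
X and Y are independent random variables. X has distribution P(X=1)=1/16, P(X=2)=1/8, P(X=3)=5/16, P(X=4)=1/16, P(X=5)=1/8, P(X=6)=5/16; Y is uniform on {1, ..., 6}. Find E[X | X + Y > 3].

P(X + Y > 3) = 23/24.
Summing X·P(x,y) over outcomes with X + Y > 3 gives 63/16.
E[X | X + Y > 3] = (63/16) / (23/24) = 189/46.

189/46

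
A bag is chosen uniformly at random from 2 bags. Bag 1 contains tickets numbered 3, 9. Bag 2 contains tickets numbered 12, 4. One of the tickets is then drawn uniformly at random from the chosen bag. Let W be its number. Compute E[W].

E[W | bag 1] = (3+9)/2 = 6.
E[W | bag 2] = (12+4)/2 = 8.
E[W] = (1/2)·(6) + (1/2)·(8) = 7.

7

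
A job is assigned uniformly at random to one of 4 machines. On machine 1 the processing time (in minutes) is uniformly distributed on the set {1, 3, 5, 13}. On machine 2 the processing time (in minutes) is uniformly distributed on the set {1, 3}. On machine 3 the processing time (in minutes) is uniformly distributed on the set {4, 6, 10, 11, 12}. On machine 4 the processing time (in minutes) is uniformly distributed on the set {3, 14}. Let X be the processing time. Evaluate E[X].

123/20

E[X | machine 1] = (1+3+5+13)/4 = 11/2.
E[X | machine 2] = (1+3)/2 = 2.
E[X | machine 3] = (4+6+10+11+12)/5 = 43/5.
E[X | machine 4] = (3+14)/2 = 17/2.
E[X] = (1/4)·(11/2) + (1/4)·(2) + (1/4)·(43/5) + (1/4)·(17/2) = 123/20.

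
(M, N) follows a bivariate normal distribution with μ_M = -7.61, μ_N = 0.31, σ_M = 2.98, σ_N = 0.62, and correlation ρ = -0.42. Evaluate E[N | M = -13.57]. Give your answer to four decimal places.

0.8308

The regression of N on M has slope ρ·σ_N/σ_M and passes through (μ_M, μ_N).
E[N | M=-13.57] = 0.31 + (-0.42)·(0.62/2.98)·(-13.57 − (-7.61)) = 0.31 + (-0.087383)·(-5.96) = 0.8308.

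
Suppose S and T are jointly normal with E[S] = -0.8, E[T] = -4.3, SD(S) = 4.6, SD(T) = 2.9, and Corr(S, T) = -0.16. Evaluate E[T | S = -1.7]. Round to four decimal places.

-4.2092

For a bivariate normal, E[T | S=x] = μ_T + ρ·(σ_T/σ_S)·(x − μ_S).
E[T | S=-1.7] = -4.3 + (-0.16)·(2.9/4.6)·(-1.7 − (-0.8)) = -4.3 + (-0.10087)·(-0.9) = -4.2092.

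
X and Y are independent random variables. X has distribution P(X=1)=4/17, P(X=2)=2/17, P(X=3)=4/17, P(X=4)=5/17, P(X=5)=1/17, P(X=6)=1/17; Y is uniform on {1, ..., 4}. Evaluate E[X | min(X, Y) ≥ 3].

P(min(X, Y) ≥ 3) = 11/34.
Summing X·P(x,y) over outcomes with min(X, Y) ≥ 3 gives 43/34.
E[X | min(X, Y) ≥ 3] = (43/34) / (11/34) = 43/11.

43/11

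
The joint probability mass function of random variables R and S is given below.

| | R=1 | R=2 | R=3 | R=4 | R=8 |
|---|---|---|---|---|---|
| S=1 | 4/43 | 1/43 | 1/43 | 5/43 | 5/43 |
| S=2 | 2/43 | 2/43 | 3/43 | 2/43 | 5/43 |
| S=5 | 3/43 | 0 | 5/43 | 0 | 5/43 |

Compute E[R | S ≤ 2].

P(S ≤ 2) = 30/43.
Summing R·P(R=x,S=y) over the conditioning event gives 132/43.
E[R | S ≤ 2] = (132/43) / (30/43) = 22/5.

22/5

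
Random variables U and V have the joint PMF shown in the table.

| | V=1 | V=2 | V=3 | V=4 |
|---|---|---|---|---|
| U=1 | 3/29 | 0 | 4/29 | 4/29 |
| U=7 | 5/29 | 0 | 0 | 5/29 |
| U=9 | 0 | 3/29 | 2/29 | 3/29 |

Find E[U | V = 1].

19/4

P(V = 1) = 8/29.
Σ U·P over the event = 1·(3/29) + 7·(5/29) = 38/29.
E[U | V = 1] = (38/29) / (8/29) = 19/4.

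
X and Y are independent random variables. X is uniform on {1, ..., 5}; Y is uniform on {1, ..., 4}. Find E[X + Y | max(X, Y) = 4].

Outcomes with max(X, Y) = 4: (1,4), (2,4), (3,4), (4,1), (4,2), (4,3), (4,4), each with probability 1/20.
E[X + Y | max(X, Y) = 4] = (5 + 6 + 7 + 5 + 6 + 7 + 8) / 7 = 44/7.

44/7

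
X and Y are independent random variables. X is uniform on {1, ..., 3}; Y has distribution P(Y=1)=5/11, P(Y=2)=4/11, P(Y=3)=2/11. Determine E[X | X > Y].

37/14

P(X > Y) = 14/33.
Summing X·P(x,y) over outcomes with X > Y gives 37/33.
E[X | X > Y] = (37/33) / (14/33) = 37/14.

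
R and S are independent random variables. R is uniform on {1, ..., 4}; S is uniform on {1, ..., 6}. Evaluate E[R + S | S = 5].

15/2

Outcomes with S = 5: (1,5), (2,5), (3,5), (4,5), each with probability 1/24.
E[R + S | S = 5] = (6 + 7 + 8 + 9) / 4 = 15/2.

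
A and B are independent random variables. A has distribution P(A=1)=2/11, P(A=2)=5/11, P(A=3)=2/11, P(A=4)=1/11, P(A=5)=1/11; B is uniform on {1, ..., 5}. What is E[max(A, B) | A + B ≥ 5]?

P(A + B ≥ 5) = 37/55.
Summing max(A,B)·P(x,y) over outcomes with A + B ≥ 5 gives 14/5.
E[max(A, B) | A + B ≥ 5] = (14/5) / (37/55) = 154/37.

154/37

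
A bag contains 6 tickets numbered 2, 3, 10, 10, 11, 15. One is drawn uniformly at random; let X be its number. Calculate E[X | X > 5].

23/2

P(X > 5) = 2/3.
Σ over the event: 10·1/3 + 11·1/6 + 15·1/6 = 23/3.
E[X | X > 5] = (23/3) / (2/3) = 23/2.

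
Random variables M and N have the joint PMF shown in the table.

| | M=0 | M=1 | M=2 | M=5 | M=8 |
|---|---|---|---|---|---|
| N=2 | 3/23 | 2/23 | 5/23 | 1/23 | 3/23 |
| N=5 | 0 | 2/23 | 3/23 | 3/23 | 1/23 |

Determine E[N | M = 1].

P(M = 1) = 4/23.
Σ N·P over the event = 2·(2/23) + 5·(2/23) = 14/23.
E[N | M = 1] = (14/23) / (4/23) = 7/2.

7/2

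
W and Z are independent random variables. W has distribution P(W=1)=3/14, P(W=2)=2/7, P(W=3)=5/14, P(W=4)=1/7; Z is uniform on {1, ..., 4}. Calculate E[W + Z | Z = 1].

24/7

P(Z = 1) = 1/4.
Summing (W+Z)·P(x,y) over outcomes with Z = 1 gives 6/7.
E[W + Z | Z = 1] = (6/7) / (1/4) = 24/7.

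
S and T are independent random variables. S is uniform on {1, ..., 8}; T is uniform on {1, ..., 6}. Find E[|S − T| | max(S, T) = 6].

P(max(S, T) = 6) = 11/48.
Summing |S−T|·P(x,y) over outcomes with max(S, T) = 6 gives 5/8.
E[|S − T| | max(S, T) = 6] = (5/8) / (11/48) = 30/11.

30/11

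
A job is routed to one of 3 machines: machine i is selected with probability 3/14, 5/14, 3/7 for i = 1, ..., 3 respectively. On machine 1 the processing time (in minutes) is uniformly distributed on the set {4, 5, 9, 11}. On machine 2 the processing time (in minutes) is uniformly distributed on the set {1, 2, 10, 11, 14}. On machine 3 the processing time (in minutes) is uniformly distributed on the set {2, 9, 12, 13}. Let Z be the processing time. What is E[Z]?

E[Z | machine 1] = (4+5+9+11)/4 = 29/4.
E[Z | machine 2] = (1+2+10+11+14)/5 = 38/5.
E[Z | machine 3] = (2+9+12+13)/4 = 9.
By the law of total expectation,
E[Z] = (3/14)·(29/4) + (5/14)·(38/5) + (3/7)·(9) = 65/8.

65/8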